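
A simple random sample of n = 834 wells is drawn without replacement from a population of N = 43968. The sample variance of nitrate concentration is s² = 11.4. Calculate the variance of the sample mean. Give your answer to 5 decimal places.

Under SRS without replacement, Var(ȳ) = (1 − f)·s²/n with f = n/N = 834/43968 = 0.01896834.
Var(ȳ) = (1 − 0.01896834)·11.4/834 = 0.98103166·0.013669065 = 0.013409785.

0.01341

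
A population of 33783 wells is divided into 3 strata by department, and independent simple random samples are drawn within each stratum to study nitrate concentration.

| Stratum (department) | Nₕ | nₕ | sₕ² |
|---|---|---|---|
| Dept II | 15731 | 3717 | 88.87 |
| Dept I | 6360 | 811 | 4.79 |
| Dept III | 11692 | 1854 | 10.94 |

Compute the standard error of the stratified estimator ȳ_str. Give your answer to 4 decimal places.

0.0688

Var(ȳ_str) = Σₕ Wₕ²(1 − fₕ)sₕ²/nₕ with Wₕ = Nₕ/N, N = 33783.
Dept II: Wₕ = 0.46564840; term = 0.46564840²·(1 − 0.23628504)·88.87/3717 = 0.0039592247.
Dept I: Wₕ = 0.18826037; term = 0.18826037²·(1 − 0.12751572)·4.79/811 = 1.8263755 × 10^-4.
Dept III: Wₕ = 0.34609123; term = 0.34609123²·(1 − 0.15856996)·10.94/1854 = 5.9471212 × 10^-4.
Sum = 0.0047365744.
SE = √(0.0047365744) = 0.0688.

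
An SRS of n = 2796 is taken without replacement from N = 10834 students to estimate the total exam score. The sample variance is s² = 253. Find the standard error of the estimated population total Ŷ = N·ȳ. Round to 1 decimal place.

Var(Ŷ) = N²·Var(ȳ) = N²·(1 − n/N)·s²/n.
f = 2796/10834 = 0.25807643; Var(ȳ) = 0.74192357·253/2796 = 0.067134.
Var(Ŷ) = 10834² · 0.067134 = 7.8798906 × 10^6.
SE(Ŷ) = √(7.8798906 × 10^6) = 2807.1.

2807.1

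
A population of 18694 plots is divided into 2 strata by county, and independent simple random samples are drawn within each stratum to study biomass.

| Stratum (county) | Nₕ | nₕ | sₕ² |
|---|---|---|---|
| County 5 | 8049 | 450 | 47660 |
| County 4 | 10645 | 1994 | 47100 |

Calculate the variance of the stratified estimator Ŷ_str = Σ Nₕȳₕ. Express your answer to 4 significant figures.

8.653 × 10^9

Var(Ŷ_str) = Σₕ Nₕ²(1 − fₕ)sₕ²/nₕ.
County 5: 8049²·(1 − 450/8049)·47660/450 = 6.4779844 × 10^9.
County 4: 10645²·(1 − 1994/10645)·47100/1994 = 2.1752428 × 10^9.
Sum = 8.6532272 × 10^9.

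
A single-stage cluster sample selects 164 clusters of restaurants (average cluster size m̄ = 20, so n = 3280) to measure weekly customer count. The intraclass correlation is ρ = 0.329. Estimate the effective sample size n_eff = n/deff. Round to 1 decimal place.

deff = 1 + (20 − 1)·0.329 = 1 + 6.251 = 7.251.
n_eff = 3280 / 7.251 = 452.4.

452.4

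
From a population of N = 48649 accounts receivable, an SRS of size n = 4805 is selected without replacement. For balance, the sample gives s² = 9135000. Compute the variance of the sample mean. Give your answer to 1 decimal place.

Under SRS without replacement, Var(ȳ) = (1 − f)·s²/n with f = n/N = 4805/48649 = 0.09876873.
Var(ȳ) = (1 − 0.09876873)·9135000/4805 = 0.90123127·1901.1446 = 1713.371.

1713.4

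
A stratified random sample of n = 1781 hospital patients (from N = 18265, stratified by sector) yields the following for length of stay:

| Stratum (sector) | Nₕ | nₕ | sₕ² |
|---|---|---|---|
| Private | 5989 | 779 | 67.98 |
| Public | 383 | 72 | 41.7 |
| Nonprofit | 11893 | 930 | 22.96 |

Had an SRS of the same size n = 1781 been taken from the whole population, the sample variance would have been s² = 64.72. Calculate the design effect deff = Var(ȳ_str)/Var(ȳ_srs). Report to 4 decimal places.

0.5494

Var(ȳ_str) = Σ Wₕ²(1−fₕ)sₕ²/nₕ with Wₕ = Nₕ/18265:
  Private: (5989/18265)²·(1−779/5989)·67.98/779 = 0.0081619962
  Public: (383/18265)²·(1−72/383)·41.7/72 = 2.0678706 × 10^-4
  Nonprofit: (11893/18265)²·(1−930/11893)·22.96/930 = 0.0096487358
  → Var(ȳ_str) = 0.018017519.
Var(ȳ_srs) = (1 − 1781/18265)·64.72/1781 = 0.032795746.
deff = 0.018017519 / 0.032795746 = 0.5494.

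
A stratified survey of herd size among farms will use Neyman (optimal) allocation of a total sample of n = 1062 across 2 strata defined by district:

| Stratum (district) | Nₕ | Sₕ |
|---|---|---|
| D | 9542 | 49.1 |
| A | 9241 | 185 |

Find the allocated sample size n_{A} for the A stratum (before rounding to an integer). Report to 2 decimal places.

833.56

Neyman allocation: nₕ = n·NₕSₕ / Σⱼ NⱼSⱼ.
Σ NⱼSⱼ = 9542·49.1 + 9241·185 = 2.1780972 × 10^6.
n_{A} = 1062·9241·185 / (2.1780972 × 10^6) = 833.56.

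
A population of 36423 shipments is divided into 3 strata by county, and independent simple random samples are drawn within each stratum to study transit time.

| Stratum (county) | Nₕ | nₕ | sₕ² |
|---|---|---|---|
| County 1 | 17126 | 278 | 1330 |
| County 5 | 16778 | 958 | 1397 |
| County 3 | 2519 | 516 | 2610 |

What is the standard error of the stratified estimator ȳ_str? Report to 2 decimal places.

Var(ȳ_str) = Σₕ Wₕ²(1 − fₕ)sₕ²/nₕ with Wₕ = Nₕ/N, N = 36423.
County 1: Wₕ = 0.47019740; term = 0.47019740²·(1 − 0.01623263)·1330/278 = 1.0405422.
County 5: Wₕ = 0.46064300; term = 0.46064300²·(1 − 0.05709858)·1397/958 = 0.29176026.
County 3: Wₕ = 0.06915960; term = 0.06915960²·(1 − 0.20484319)·2610/516 = 0.019237494.
Sum = 1.35154.
SE = √(1.35154) = 1.16.

1.16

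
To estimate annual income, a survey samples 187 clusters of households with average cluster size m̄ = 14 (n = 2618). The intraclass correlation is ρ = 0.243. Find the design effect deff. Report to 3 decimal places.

deff = 1 + (14 − 1)·0.243 = 1 + 3.159 = 4.159.

4.159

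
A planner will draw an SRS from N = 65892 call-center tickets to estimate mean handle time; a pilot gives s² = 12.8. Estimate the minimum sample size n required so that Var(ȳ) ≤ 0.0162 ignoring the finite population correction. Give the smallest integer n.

791

Without fpc, n₀ = s²/D = 12.8/0.0162 = 790.1235.
Rounding up, n = 791.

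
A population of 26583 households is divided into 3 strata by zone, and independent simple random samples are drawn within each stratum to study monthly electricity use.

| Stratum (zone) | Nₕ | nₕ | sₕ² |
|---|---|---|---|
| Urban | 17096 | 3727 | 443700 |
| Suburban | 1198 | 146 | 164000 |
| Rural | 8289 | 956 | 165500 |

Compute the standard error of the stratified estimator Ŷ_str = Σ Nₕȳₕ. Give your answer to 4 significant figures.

197900

Var(Ŷ_str) = Σₕ Nₕ²(1 − fₕ)sₕ²/nₕ.
Urban: 17096²·(1 − 3727/17096)·443700/3727 = 2.7209682 × 10^10.
Suburban: 1198²·(1 − 146/1198)·164000/146 = 1.415675 × 10^9.
Rural: 8289²·(1 − 956/8289)·165500/956 = 1.0522621 × 10^10.
Sum = 3.9147978 × 10^10.
SE = √(3.9147978 × 10^10) = 197900.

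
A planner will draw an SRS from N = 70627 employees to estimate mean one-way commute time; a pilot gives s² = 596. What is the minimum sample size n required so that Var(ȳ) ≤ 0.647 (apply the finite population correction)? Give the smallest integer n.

Without fpc, n₀ = s²/D = 596/0.647 = 921.1747.
With fpc, (1 − n/N)·s²/n ≤ D requires n ≥ n₀/(1 + n₀/N) = 921.1747/(1 + 921.1747/70627) = 909.3147.
Rounding up, n = 910.

910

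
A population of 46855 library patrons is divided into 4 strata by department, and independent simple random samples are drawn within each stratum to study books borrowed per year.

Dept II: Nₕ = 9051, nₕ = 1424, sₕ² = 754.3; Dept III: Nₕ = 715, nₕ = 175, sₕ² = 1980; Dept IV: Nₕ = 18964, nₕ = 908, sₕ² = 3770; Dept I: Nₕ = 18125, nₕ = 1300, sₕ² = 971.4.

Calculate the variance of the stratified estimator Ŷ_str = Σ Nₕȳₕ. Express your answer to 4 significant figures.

Var(Ŷ_str) = Σₕ Nₕ²(1 − fₕ)sₕ²/nₕ.
Dept II: 9051²·(1 − 1424/9051)·754.3/1424 = 3.6566587 × 10^7.
Dept III: 715²·(1 − 175/715)·1980/175 = 4.3684457 × 10^6.
Dept IV: 18964²·(1 − 908/18964)·3770/908 = 1.4216968 × 10^9.
Dept I: 18125²·(1 − 1300/18125)·971.4/1300 = 2.2787036 × 10^8.
Sum = 1.6905022 × 10^9.

1.691 × 10^9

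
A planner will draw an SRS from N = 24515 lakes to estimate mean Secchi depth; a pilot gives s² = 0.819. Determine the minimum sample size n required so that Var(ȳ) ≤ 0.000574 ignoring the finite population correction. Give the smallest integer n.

1427

Without fpc, n₀ = s²/D = 0.819/0.000574 = 1426.8293.
Rounding up, n = 1427.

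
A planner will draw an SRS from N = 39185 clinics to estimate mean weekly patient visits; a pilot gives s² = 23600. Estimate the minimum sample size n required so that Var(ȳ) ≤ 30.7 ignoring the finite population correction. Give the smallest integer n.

Without fpc, n₀ = s²/D = 23600/30.7 = 768.7296.
Rounding up, n = 769.

769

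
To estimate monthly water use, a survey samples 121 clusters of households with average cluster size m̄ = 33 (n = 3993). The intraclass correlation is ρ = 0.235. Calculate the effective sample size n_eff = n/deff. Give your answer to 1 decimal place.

deff = 1 + (33 − 1)·0.235 = 1 + 7.52 = 8.52.
n_eff = 3993 / 8.52 = 468.7.

468.7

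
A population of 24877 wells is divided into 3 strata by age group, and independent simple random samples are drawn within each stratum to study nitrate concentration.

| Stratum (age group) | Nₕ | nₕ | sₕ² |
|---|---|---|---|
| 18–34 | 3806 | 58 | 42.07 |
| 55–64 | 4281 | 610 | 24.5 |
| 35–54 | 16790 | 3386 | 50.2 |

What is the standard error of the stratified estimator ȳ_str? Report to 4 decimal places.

0.1521

Var(ȳ_str) = Σₕ Wₕ²(1 − fₕ)sₕ²/nₕ with Wₕ = Nₕ/N, N = 24877.
18–34: Wₕ = 0.15299272; term = 0.15299272²·(1 − 0.01523910)·42.07/58 = 0.016719253.
55–64: Wₕ = 0.17208667; term = 0.17208667²·(1 − 0.14249007)·24.5/610 = 0.0010199288.
35–54: Wₕ = 0.67492061; term = 0.67492061²·(1 − 0.20166766)·50.2/3386 = 0.0053914535.
Sum = 0.023130635.
SE = √(0.023130635) = 0.1521.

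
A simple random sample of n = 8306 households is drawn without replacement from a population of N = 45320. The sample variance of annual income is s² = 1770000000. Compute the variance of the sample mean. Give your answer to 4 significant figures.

Under SRS without replacement, Var(ȳ) = (1 − f)·s²/n with f = n/N = 8306/45320 = 0.18327449.
Var(ȳ) = (1 − 0.18327449)·1770000000/8306 = 0.81672551·213098.96 = 174043.36.

174000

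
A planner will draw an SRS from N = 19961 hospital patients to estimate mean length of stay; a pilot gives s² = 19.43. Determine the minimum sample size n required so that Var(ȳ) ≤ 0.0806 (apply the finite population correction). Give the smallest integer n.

Without fpc, n₀ = s²/D = 19.43/0.0806 = 241.0670.
With fpc, (1 − n/N)·s²/n ≤ D requires n ≥ n₀/(1 + n₀/N) = 241.0670/(1 + 241.0670/19961) = 238.1904.
Rounding up, n = 239.

239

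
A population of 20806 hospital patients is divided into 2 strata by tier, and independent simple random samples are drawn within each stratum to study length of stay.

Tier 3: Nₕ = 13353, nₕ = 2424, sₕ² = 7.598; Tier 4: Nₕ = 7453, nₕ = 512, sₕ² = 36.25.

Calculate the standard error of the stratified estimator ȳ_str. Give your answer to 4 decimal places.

0.0976

Var(ȳ_str) = Σₕ Wₕ²(1 − fₕ)sₕ²/nₕ with Wₕ = Nₕ/N, N = 20806.
Tier 3: Wₕ = 0.64178602; term = 0.64178602²·(1 − 0.18153224)·7.598/2424 = 0.0010566928.
Tier 4: Wₕ = 0.35821398; term = 0.35821398²·(1 − 0.06869717)·36.25/512 = 0.0084608506.
Sum = 0.0095175434.
SE = √(0.0095175434) = 0.0976.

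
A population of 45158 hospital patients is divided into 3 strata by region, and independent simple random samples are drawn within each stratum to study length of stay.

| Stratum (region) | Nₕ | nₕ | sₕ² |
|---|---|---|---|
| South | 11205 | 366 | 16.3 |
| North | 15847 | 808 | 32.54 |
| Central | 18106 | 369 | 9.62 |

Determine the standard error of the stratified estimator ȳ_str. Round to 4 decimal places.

Var(ȳ_str) = Σₕ Wₕ²(1 − fₕ)sₕ²/nₕ with Wₕ = Nₕ/N, N = 45158.
South: Wₕ = 0.24812879; term = 0.24812879²·(1 − 0.03266399)·16.3/366 = 0.002652395.
North: Wₕ = 0.35092342; term = 0.35092342²·(1 − 0.05098757)·32.54/808 = 0.0047065514.
Central: Wₕ = 0.40094778; term = 0.40094778²·(1 − 0.02037998)·9.62/369 = 0.0041056506.
Sum = 0.011464597.
SE = √(0.011464597) = 0.1071.

0.1071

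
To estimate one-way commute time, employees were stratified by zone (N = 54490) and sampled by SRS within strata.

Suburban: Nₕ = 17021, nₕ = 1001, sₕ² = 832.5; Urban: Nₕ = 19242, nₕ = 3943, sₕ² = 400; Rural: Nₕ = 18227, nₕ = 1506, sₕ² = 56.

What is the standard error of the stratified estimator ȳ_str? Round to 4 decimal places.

0.3004

Var(ȳ_str) = Σₕ Wₕ²(1 − fₕ)sₕ²/nₕ with Wₕ = Nₕ/N, N = 54490.
Suburban: Wₕ = 0.31236924; term = 0.31236924²·(1 − 0.05880971)·832.5/1001 = 0.07637727.
Urban: Wₕ = 0.35312901; term = 0.35312901²·(1 − 0.20491633)·400/3943 = 0.010058028.
Rural: Wₕ = 0.33450174; term = 0.33450174²·(1 − 0.08262468)·56/1506 = 0.0038168657.
Sum = 0.090252164.
SE = √(0.090252164) = 0.3004.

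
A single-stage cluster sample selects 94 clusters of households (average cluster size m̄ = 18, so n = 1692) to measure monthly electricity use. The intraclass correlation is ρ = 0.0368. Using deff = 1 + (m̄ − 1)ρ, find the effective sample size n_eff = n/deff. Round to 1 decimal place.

deff = 1 + (18 − 1)·0.0368 = 1 + 0.6256 = 1.6256.
n_eff = 1692 / 1.6256 = 1040.8.

1040.8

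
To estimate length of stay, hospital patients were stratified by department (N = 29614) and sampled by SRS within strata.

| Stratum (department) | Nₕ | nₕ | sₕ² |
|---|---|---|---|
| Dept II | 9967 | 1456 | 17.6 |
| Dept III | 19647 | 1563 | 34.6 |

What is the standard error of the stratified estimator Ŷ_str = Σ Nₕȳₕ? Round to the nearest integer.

2982

Var(Ŷ_str) = Σₕ Nₕ²(1 − fₕ)sₕ²/nₕ.
Dept II: 9967²·(1 − 1456/9967)·17.6/1456 = 1.0254072 × 10^6.
Dept III: 19647²·(1 − 1563/19647)·34.6/1563 = 7.8651655 × 10^6.
Sum = 8.8905727 × 10^6.
SE = √(8.8905727 × 10^6) = 2982.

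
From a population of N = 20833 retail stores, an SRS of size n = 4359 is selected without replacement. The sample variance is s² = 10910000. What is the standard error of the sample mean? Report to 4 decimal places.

Under SRS without replacement, Var(ȳ) = (1 − f)·s²/n with f = n/N = 4359/20833 = 0.20923535.
Var(ȳ) = (1 − 0.20923535)·10910000/4359 = 0.79076465·2502.8676 = 1979.1793.
SE(ȳ) = √(1979.1793) = 44.4880.

44.4880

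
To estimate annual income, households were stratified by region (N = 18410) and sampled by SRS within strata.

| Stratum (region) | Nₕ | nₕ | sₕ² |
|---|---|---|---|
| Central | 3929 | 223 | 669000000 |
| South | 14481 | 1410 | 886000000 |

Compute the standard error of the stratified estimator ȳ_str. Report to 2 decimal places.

Var(ȳ_str) = Σₕ Wₕ²(1 − fₕ)sₕ²/nₕ with Wₕ = Nₕ/N, N = 18410.
Central: Wₕ = 0.21341662; term = 0.21341662²·(1 − 0.05675744)·669000000/223 = 128884.63.
South: Wₕ = 0.78658338; term = 0.78658338²·(1 − 0.09736897)·886000000/1410 = 350925.07.
Sum = 479809.7.
SE = √(479809.7) = 692.68.

692.68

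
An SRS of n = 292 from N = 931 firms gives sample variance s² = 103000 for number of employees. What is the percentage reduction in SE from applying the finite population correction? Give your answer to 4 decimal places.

17.1532

f = n/N = 292/931 = 0.31364125.
SE_no-fpc = √(s²/n) = 18.781366; SE_fpc = √((1−f)s²/n) = 15.559756.
Ratio = √(1−f) = 0.82846771. Reduction = 100·(1 − 0.82846771) = 17.1532%.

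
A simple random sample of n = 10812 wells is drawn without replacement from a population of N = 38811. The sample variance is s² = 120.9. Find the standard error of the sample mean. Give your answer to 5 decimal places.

0.08982

Under SRS without replacement, Var(ȳ) = (1 − f)·s²/n with f = n/N = 10812/38811 = 0.27858081.
Var(ȳ) = (1 − 0.27858081)·120.9/10812 = 0.72141919·0.01118202 = 0.0080669237.
SE(ȳ) = √(0.0080669237) = 0.08982.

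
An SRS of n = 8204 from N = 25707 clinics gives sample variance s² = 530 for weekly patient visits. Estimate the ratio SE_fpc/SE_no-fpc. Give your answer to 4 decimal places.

0.8251

f = n/N = 8204/25707 = 0.31913487.
SE_no-fpc = √(s²/n) = 0.25417048; SE_fpc = √((1−f)s²/n) = 0.20972763.
Ratio = √(1−f) = 0.82514552.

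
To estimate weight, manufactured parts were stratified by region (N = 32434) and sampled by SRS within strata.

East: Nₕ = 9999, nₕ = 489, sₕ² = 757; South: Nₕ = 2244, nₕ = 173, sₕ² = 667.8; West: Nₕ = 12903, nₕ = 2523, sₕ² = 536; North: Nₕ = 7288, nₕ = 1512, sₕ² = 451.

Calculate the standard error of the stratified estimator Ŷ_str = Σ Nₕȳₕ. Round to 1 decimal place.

14358.1

Var(Ŷ_str) = Σₕ Nₕ²(1 − fₕ)sₕ²/nₕ.
East: 9999²·(1 − 489/9999)·757/489 = 1.4720552 × 10^8.
South: 2244²·(1 − 173/2244)·667.8/173 = 1.7939208 × 10^7.
West: 12903²·(1 − 2523/12903)·536/2523 = 2.8453493 × 10^7.
North: 7288²·(1 − 1512/7288)·451/1512 = 1.255626 × 10^7.
Sum = 2.0615448 × 10^8.
SE = √(2.0615448 × 10^8) = 14358.1.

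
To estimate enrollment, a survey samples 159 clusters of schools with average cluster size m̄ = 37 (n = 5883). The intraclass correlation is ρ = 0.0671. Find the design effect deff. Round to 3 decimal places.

deff = 1 + (37 − 1)·0.0671 = 1 + 2.4156 = 3.4156.

3.416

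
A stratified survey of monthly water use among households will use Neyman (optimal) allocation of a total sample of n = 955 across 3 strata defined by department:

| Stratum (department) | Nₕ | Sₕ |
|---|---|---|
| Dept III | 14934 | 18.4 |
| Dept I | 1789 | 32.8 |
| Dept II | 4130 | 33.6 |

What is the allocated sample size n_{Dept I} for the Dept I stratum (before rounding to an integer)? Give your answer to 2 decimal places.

118.67

Neyman allocation: nₕ = n·NₕSₕ / Σⱼ NⱼSⱼ.
Σ NⱼSⱼ = 14934·18.4 + 1789·32.8 + 4130·33.6 = 472232.8.
n_{Dept I} = 955·1789·32.8 / 472232.8 = 118.67.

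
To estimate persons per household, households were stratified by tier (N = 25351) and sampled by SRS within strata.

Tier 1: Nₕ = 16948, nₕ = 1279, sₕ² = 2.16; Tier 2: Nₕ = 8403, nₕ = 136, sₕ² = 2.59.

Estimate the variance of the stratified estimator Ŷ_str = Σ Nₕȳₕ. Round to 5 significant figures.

Var(Ŷ_str) = Σₕ Nₕ²(1 − fₕ)sₕ²/nₕ.
Tier 1: 16948²·(1 − 1279/16948)·2.16/1279 = 448479.86.
Tier 2: 8403²·(1 − 136/8403)·2.59/136 = 1.3229492 × 10^6.
Sum = 1.7714291 × 10^6.

1.7714 × 10^6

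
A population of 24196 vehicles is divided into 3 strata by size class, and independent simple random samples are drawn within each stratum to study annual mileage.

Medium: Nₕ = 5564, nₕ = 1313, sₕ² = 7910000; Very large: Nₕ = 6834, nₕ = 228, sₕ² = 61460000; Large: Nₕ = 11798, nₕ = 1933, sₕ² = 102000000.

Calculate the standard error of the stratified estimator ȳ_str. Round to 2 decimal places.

177.54

Var(ȳ_str) = Σₕ Wₕ²(1 − fₕ)sₕ²/nₕ with Wₕ = Nₕ/N, N = 24196.
Medium: Wₕ = 0.22995536; term = 0.22995536²·(1 − 0.23598131)·7910000/1313 = 243.39006.
Very large: Wₕ = 0.28244338; term = 0.28244338²·(1 − 0.03336260)·61460000/228 = 20786.631.
Large: Wₕ = 0.48760126; term = 0.48760126²·(1 − 0.16384133)·102000000/1933 = 10490.27.
Sum = 31520.291.
SE = √(31520.291) = 177.54.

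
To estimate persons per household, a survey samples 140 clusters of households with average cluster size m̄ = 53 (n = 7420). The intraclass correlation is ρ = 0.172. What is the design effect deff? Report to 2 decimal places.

deff = 1 + (53 − 1)·0.172 = 1 + 8.944 = 9.944.

9.94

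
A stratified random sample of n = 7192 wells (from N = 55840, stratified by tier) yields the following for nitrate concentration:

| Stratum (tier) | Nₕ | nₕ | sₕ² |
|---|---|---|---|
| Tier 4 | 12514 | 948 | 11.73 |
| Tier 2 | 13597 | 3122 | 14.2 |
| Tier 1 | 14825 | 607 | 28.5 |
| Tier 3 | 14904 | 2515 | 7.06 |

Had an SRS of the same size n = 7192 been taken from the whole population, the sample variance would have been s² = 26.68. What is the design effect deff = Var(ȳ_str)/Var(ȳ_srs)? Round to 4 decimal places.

Var(ȳ_str) = Σ Wₕ²(1−fₕ)sₕ²/nₕ with Wₕ = Nₕ/55840:
  Tier 4: (12514/55840)²·(1−948/12514)·11.73/948 = 5.7435207 × 10^-4
  Tier 2: (13597/55840)²·(1−3122/13597)·14.2/3122 = 2.0775991 × 10^-4
  Tier 1: (14825/55840)²·(1−607/14825)·28.5/607 = 0.0031739389
  Tier 3: (14904/55840)²·(1−2515/14904)·7.06/2515 = 1.6623214 × 10^-4
  → Var(ȳ_str) = 0.004122283.
Var(ȳ_srs) = (1 − 7192/55840)·26.68/7192 = 0.0032318837.
deff = 0.004122283 / 0.0032318837 = 1.2755.

1.2755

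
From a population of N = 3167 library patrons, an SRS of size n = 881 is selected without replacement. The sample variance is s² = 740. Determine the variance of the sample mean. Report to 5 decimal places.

Under SRS without replacement, Var(ȳ) = (1 − f)·s²/n with f = n/N = 881/3167 = 0.27818124.
Var(ȳ) = (1 − 0.27818124)·740/881 = 0.72181876·0.8399546 = 0.60629498.

0.60629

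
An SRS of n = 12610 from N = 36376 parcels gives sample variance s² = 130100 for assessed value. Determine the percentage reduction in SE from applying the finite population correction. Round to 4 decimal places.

f = n/N = 12610/36376 = 0.34665714.
SE_no-fpc = √(s²/n) = 3.2120412; SE_fpc = √((1−f)s²/n) = 2.5962809.
Ratio = √(1−f) = 0.80829627. Reduction = 100·(1 − 0.80829627) = 19.1704%.

19.1704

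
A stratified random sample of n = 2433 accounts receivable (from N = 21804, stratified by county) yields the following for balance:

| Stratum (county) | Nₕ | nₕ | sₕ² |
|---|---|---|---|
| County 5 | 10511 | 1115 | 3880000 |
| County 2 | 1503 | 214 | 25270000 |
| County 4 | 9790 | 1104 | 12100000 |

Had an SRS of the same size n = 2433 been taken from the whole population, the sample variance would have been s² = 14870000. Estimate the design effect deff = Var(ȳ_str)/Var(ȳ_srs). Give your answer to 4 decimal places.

0.5828

Var(ȳ_str) = Σ Wₕ²(1−fₕ)sₕ²/nₕ with Wₕ = Nₕ/21804:
  County 5: (10511/21804)²·(1−1115/10511)·3880000/1115 = 722.8889
  County 2: (1503/21804)²·(1−214/1503)·25270000/214 = 481.20598
  County 4: (9790/21804)²·(1−1104/9790)·12100000/1104 = 1960.408
  → Var(ȳ_str) = 3164.5029.
Var(ȳ_srs) = (1 − 2433/21804)·14870000/2433 = 5429.8112.
deff = 3164.5029 / 5429.8112 = 0.5828.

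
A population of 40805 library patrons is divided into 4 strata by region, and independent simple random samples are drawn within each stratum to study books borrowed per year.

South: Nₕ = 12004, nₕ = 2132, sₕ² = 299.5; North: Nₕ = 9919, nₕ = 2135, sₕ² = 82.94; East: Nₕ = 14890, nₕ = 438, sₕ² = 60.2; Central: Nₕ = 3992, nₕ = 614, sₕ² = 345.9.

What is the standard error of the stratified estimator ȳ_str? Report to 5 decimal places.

Var(ȳ_str) = Σₕ Wₕ²(1 − fₕ)sₕ²/nₕ with Wₕ = Nₕ/N, N = 40805.
South: Wₕ = 0.29417963; term = 0.29417963²·(1 − 0.17760746)·299.5/2132 = 0.0099980199.
North: Wₕ = 0.24308296; term = 0.24308296²·(1 − 0.21524347)·82.94/2135 = 0.0018013998.
East: Wₕ = 0.36490626; term = 0.36490626²·(1 − 0.02941572)·60.2/438 = 0.01776308.
Central: Wₕ = 0.09783115; term = 0.09783115²·(1 − 0.15380762)·345.9/614 = 0.0045625286.
Sum = 0.034125028.
SE = √(0.034125028) = 0.18473.

0.18473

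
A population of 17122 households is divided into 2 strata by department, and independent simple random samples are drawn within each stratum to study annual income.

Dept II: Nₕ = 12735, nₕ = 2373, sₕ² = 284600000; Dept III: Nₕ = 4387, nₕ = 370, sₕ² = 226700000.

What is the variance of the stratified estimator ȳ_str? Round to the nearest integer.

Var(ȳ_str) = Σₕ Wₕ²(1 − fₕ)sₕ²/nₕ with Wₕ = Nₕ/N, N = 17122.
Dept II: Wₕ = 0.74377993; term = 0.74377993²·(1 − 0.18633687)·284600000/2373 = 53984.702.
Dept III: Wₕ = 0.25622007; term = 0.25622007²·(1 − 0.08434010)·226700000/370 = 36830.726.
Sum = 90815.428.

90815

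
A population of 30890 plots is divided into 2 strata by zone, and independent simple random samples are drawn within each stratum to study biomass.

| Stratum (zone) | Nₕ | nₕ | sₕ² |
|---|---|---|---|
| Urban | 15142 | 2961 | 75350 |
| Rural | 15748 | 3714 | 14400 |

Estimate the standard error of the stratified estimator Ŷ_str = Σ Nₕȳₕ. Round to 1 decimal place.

73677.9

Var(Ŷ_str) = Σₕ Nₕ²(1 − fₕ)sₕ²/nₕ.
Urban: 15142²·(1 − 2961/15142)·75350/2961 = 4.6936536 × 10^9.
Rural: 15748²·(1 − 3714/15748)·14400/3714 = 7.3477777 × 10^8.
Sum = 5.4284314 × 10^9.
SE = √(5.4284314 × 10^9) = 73677.9.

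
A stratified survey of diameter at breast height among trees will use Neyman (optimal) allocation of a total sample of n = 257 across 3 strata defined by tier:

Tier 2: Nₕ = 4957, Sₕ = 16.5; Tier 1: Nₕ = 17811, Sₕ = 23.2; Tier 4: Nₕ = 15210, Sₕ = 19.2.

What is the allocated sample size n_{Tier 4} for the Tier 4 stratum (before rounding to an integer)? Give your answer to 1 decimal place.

95.4

Neyman allocation: nₕ = n·NₕSₕ / Σⱼ NⱼSⱼ.
Σ NⱼSⱼ = 4957·16.5 + 17811·23.2 + 15210·19.2 = 787037.7.
n_{Tier 4} = 257·15210·19.2 / 787037.7 = 95.4.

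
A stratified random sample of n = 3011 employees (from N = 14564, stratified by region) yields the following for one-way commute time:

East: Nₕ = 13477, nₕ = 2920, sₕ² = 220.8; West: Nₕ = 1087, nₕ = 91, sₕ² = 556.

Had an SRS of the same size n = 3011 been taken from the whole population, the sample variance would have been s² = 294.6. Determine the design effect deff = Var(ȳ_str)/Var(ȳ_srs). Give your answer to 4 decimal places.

1.0553

Var(ȳ_str) = Σ Wₕ²(1−fₕ)sₕ²/nₕ with Wₕ = Nₕ/14564:
  East: (13477/14564)²·(1−2920/13477)·220.8/2920 = 0.050721096
  West: (1087/14564)²·(1−91/1087)·556/91 = 0.031186091
  → Var(ȳ_str) = 0.081907187.
Var(ȳ_srs) = (1 − 3011/14564)·294.6/3011 = 0.077613289.
deff = 0.081907187 / 0.077613289 = 1.0553.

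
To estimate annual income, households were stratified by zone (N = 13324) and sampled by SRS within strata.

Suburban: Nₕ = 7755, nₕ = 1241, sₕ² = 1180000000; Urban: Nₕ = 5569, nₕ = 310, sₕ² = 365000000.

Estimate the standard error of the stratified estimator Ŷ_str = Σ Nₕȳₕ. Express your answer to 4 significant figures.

9.084 × 10^6

Var(Ŷ_str) = Σₕ Nₕ²(1 − fₕ)sₕ²/nₕ.
Suburban: 7755²·(1 − 1241/7755)·1180000000/1241 = 4.8033008 × 10^13.
Urban: 5569²·(1 − 310/5569)·365000000/310 = 3.4483517 × 10^13.
Sum = 8.2516525 × 10^13.
SE = √(8.2516525 × 10^13) = 9.084 × 10^6.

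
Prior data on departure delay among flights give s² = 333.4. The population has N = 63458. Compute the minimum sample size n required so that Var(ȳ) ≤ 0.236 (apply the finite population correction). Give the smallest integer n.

Without fpc, n₀ = s²/D = 333.4/0.236 = 1412.7119.
With fpc, (1 − n/N)·s²/n ≤ D requires n ≥ n₀/(1 + n₀/N) = 1412.7119/(1 + 1412.7119/63458) = 1381.9468.
Rounding up, n = 1382.

1382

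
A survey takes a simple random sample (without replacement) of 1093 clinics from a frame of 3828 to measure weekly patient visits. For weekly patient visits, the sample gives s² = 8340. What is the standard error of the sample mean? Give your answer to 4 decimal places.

2.3349

Under SRS without replacement, Var(ȳ) = (1 − f)·s²/n with f = n/N = 1093/3828 = 0.28552769.
Var(ȳ) = (1 − 0.28552769)·8340/1093 = 0.71447231·7.6303751 = 5.4516917.
SE(ȳ) = √(5.4516917) = 2.3349.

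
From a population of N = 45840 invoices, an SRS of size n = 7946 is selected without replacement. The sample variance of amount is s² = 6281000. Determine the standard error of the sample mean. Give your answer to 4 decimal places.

Under SRS without replacement, Var(ȳ) = (1 − f)·s²/n with f = n/N = 7946/45840 = 0.17334206.
Var(ȳ) = (1 − 0.17334206)·6281000/7946 = 0.82665794·790.46061 = 653.44054.
SE(ȳ) = √(653.44054) = 25.5625.

25.5625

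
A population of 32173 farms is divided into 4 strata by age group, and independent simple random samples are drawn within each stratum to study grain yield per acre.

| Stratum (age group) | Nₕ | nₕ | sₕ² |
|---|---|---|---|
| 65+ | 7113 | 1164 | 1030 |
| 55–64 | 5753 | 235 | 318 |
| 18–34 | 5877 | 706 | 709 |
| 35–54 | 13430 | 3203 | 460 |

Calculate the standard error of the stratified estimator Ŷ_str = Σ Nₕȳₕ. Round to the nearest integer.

Var(Ŷ_str) = Σₕ Nₕ²(1 − fₕ)sₕ²/nₕ.
65+: 7113²·(1 − 1164/7113)·1030/1164 = 3.7443895 × 10^7.
55–64: 5753²·(1 − 235/5753)·318/235 = 4.2957137 × 10^7.
18–34: 5877²·(1 − 706/5877)·709/706 = 3.0519103 × 10^7.
35–54: 13430²·(1 − 3203/13430)·460/3203 = 1.972537 × 10^7.
Sum = 1.3064551 × 10^8.
SE = √(1.3064551 × 10^8) = 11430.

11430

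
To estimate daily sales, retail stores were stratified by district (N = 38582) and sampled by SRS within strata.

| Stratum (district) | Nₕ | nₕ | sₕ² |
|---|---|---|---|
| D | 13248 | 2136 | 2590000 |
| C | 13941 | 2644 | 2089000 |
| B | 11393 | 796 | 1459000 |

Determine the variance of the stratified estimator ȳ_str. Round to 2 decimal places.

Var(ȳ_str) = Σₕ Wₕ²(1 − fₕ)sₕ²/nₕ with Wₕ = Nₕ/N, N = 38582.
D: Wₕ = 0.34337256; term = 0.34337256²·(1 − 0.16123188)·2590000/2136 = 119.91447.
C: Wₕ = 0.36133430; term = 0.36133430²·(1 − 0.18965641)·2089000/2644 = 83.591972.
B: Wₕ = 0.29529314; term = 0.29529314²·(1 − 0.06986746)·1459000/796 = 148.65988.
Sum = 352.16632.

352.17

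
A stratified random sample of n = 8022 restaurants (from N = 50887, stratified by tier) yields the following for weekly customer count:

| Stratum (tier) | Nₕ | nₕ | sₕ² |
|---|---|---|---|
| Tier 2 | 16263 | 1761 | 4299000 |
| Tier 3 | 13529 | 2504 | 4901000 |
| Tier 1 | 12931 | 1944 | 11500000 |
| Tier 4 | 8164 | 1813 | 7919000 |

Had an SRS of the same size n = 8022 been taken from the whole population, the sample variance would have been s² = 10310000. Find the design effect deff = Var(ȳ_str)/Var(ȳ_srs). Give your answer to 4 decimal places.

Var(ȳ_str) = Σ Wₕ²(1−fₕ)sₕ²/nₕ with Wₕ = Nₕ/50887:
  Tier 2: (16263/50887)²·(1−1761/16263)·4299000/1761 = 222.34274
  Tier 3: (13529/50887)²·(1−2504/13529)·4901000/2504 = 112.74076
  Tier 1: (12931/50887)²·(1−1944/12931)·11500000/1944 = 324.56308
  Tier 4: (8164/50887)²·(1−1813/8164)·7919000/1813 = 87.458888
  → Var(ȳ_str) = 747.10547.
Var(ȳ_srs) = (1 − 8022/50887)·10310000/8022 = 1082.6099.
deff = 747.10547 / 1082.6099 = 0.6901.

0.6901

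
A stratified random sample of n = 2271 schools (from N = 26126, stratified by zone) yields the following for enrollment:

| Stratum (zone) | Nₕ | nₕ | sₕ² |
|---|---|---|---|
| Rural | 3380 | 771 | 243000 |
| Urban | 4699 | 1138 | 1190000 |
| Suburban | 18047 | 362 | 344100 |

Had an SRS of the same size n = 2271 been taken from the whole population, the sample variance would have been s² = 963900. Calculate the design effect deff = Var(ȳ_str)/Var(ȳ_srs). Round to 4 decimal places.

1.2235

Var(ȳ_str) = Σ Wₕ²(1−fₕ)sₕ²/nₕ with Wₕ = Nₕ/26126:
  Rural: (3380/26126)²·(1−771/3380)·243000/771 = 4.0718974
  Urban: (4699/26126)²·(1−1138/4699)·1190000/1138 = 25.635174
  Suburban: (18047/26126)²·(1−362/18047)·344100/362 = 444.46784
  → Var(ȳ_str) = 474.17491.
Var(ȳ_srs) = (1 − 2271/26126)·963900/2271 = 387.54429.
deff = 474.17491 / 387.54429 = 1.2235.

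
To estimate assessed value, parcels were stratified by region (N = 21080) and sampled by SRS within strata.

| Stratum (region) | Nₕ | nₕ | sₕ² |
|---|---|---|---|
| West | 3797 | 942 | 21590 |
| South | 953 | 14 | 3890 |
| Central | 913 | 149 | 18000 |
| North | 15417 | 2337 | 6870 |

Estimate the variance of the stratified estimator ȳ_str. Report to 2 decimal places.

2.64

Var(ȳ_str) = Σₕ Wₕ²(1 − fₕ)sₕ²/nₕ with Wₕ = Nₕ/N, N = 21080.
West: Wₕ = 0.18012334; term = 0.18012334²·(1 − 0.24809060)·21590/942 = 0.55912284.
South: Wₕ = 0.04520873; term = 0.04520873²·(1 − 0.01469045)·3890/14 = 0.55954993.
Central: Wₕ = 0.04331120; term = 0.04331120²·(1 − 0.16319825)·18000/149 = 0.18963092.
North: Wₕ = 0.73135674; term = 0.73135674²·(1 − 0.15158591)·6870/2337 = 1.3340264.
Sum = 2.6423301.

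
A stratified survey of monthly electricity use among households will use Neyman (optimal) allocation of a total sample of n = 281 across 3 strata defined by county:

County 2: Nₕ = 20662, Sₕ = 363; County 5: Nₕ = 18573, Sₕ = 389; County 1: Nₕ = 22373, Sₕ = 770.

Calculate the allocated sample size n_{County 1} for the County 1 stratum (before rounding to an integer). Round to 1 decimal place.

Neyman allocation: nₕ = n·NₕSₕ / Σⱼ NⱼSⱼ.
Σ NⱼSⱼ = 20662·363 + 18573·389 + 22373·770 = 3.1952413 × 10^7.
n_{County 1} = 281·22373·770 / (3.1952413 × 10^7) = 151.5.

151.5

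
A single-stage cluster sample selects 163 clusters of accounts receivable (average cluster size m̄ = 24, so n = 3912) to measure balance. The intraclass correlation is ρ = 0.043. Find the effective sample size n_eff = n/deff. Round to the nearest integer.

deff = 1 + (24 − 1)·0.043 = 1 + 0.989 = 1.989.
n_eff = 3912 / 1.989 = 1967.

1967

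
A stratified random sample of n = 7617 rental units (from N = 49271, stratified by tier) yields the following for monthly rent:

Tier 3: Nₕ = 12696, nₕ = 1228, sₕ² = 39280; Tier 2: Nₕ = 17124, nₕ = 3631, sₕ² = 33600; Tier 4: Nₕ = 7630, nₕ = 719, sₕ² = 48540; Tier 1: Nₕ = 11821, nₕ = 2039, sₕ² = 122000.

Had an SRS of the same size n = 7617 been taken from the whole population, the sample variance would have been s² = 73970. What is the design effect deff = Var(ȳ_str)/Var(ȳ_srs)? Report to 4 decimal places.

Var(ȳ_str) = Σ Wₕ²(1−fₕ)sₕ²/nₕ with Wₕ = Nₕ/49271:
  Tier 3: (12696/49271)²·(1−1228/12696)·39280/1228 = 1.9184256
  Tier 2: (17124/49271)²·(1−3631/17124)·33600/3631 = 0.88073248
  Tier 4: (7630/49271)²·(1−719/7630)·48540/719 = 1.4664037
  Tier 1: (11821/49271)²·(1−2039/11821)·122000/2039 = 2.8499794
  → Var(ȳ_str) = 7.1155412.
Var(ȳ_srs) = (1 − 7617/49271)·73970/7617 = 8.2098836.
deff = 7.1155412 / 8.2098836 = 0.8667.

0.8667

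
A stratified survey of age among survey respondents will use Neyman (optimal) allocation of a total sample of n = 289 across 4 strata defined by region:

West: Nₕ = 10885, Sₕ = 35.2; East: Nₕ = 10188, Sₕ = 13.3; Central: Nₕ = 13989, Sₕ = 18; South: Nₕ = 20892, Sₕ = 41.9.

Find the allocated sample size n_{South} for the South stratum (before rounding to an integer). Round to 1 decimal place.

Neyman allocation: nₕ = n·NₕSₕ / Σⱼ NⱼSⱼ.
Σ NⱼSⱼ = 10885·35.2 + 10188·13.3 + 13989·18 + 20892·41.9 = 1.6458292 × 10^6.
n_{South} = 289·20892·41.9 / (1.6458292 × 10^6) = 153.7.

153.7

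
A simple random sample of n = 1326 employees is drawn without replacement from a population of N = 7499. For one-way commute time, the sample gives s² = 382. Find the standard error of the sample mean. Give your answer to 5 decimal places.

Under SRS without replacement, Var(ȳ) = (1 − f)·s²/n with f = n/N = 1326/7499 = 0.17682358.
Var(ȳ) = (1 − 0.17682358)·382/1326 = 0.82317642·0.28808446 = 0.23714434.
SE(ȳ) = √(0.23714434) = 0.48697.

0.48697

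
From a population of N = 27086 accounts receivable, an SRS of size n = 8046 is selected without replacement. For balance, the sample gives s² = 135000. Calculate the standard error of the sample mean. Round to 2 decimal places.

3.43

Under SRS without replacement, Var(ȳ) = (1 − f)·s²/n with f = n/N = 8046/27086 = 0.29705383.
Var(ȳ) = (1 − 0.29705383)·135000/8046 = 0.70294617·16.778523 = 11.794399.
SE(ȳ) = √(11.794399) = 3.43.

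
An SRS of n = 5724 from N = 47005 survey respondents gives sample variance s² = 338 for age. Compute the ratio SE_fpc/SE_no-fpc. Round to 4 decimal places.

0.9371

f = n/N = 5724/47005 = 0.12177428.
SE_no-fpc = √(s²/n) = 0.24300127; SE_fpc = √((1−f)s²/n) = 0.22772547.
Ratio = √(1−f) = 0.93713698.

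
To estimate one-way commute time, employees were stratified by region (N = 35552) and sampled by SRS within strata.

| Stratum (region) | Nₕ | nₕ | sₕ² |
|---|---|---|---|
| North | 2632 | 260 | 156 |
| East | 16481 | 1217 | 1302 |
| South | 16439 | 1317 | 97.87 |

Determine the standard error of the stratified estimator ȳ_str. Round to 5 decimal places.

0.48012

Var(ȳ_str) = Σₕ Wₕ²(1 − fₕ)sₕ²/nₕ with Wₕ = Nₕ/N, N = 35552.
North: Wₕ = 0.07403240; term = 0.07403240²·(1 − 0.09878419)·156/260 = 0.0029636284.
East: Wₕ = 0.46357448; term = 0.46357448²·(1 − 0.07384261)·1302/1217 = 0.21293363.
South: Wₕ = 0.46239311; term = 0.46239311²·(1 − 0.08011436)·97.87/1317 = 0.014615725.
Sum = 0.23051298.
SE = √(0.23051298) = 0.48012.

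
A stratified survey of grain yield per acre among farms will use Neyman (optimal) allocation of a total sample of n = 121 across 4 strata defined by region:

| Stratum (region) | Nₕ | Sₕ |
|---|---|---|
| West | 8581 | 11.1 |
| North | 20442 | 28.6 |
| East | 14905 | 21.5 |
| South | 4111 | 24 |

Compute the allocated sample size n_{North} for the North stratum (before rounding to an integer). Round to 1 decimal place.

64.4

Neyman allocation: nₕ = n·NₕSₕ / Σⱼ NⱼSⱼ.
Σ NⱼSⱼ = 8581·11.1 + 20442·28.6 + 14905·21.5 + 4111·24 = 1.0990118 × 10^6.
n_{North} = 121·20442·28.6 / (1.0990118 × 10^6) = 64.4.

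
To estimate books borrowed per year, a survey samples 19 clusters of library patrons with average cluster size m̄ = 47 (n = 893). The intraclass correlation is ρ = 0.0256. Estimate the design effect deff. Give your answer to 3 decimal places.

2.178

deff = 1 + (47 − 1)·0.0256 = 1 + 1.1776 = 2.1776.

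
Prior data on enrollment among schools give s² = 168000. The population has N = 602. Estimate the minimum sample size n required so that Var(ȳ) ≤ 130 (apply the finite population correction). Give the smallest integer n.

Without fpc, n₀ = s²/D = 168000/130 = 1292.3077.
With fpc, (1 − n/N)·s²/n ≤ D requires n ≥ n₀/(1 + n₀/N) = 1292.3077/(1 + 1292.3077/602) = 410.6879.
Rounding up, n = 411.

411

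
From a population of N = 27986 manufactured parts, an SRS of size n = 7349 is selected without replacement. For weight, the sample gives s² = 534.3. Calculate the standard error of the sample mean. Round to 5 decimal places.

Under SRS without replacement, Var(ȳ) = (1 − f)·s²/n with f = n/N = 7349/27986 = 0.26259558.
Var(ȳ) = (1 − 0.26259558)·534.3/7349 = 0.73740442·0.072703769 = 0.053612081.
SE(ȳ) = √(0.053612081) = 0.23154.

0.23154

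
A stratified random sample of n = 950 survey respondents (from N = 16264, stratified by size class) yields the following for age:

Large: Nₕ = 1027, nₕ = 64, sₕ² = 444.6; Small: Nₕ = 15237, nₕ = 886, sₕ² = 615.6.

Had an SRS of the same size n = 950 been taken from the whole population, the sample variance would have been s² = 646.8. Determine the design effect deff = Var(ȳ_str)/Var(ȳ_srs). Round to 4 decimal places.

0.9365

Var(ȳ_str) = Σ Wₕ²(1−fₕ)sₕ²/nₕ with Wₕ = Nₕ/16264:
  Large: (1027/16264)²·(1−64/1027)·444.6/64 = 0.02597356
  Small: (15237/16264)²·(1−886/15237)·615.6/886 = 0.57437006
  → Var(ȳ_str) = 0.60034362.
Var(ȳ_srs) = (1 − 950/16264)·646.8/950 = 0.64107329.
deff = 0.60034362 / 0.64107329 = 0.9365.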